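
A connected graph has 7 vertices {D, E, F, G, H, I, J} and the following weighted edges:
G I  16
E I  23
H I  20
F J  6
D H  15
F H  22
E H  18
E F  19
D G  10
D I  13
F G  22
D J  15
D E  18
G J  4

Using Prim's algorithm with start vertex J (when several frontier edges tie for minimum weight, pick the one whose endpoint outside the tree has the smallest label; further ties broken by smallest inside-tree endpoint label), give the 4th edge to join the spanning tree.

Prim's algorithm from J:
Step 1: cheapest edge leaving the tree is G J (4); add G.
Step 2: cheapest edge leaving the tree is F J (6); add F.
Step 3: cheapest edge leaving the tree is D G (10); add D.
Step 4: cheapest edge leaving the tree is D I (13); add I.
Step 5: cheapest edge leaving the tree is D H (15); add H.
Step 6: cheapest edge leaving the tree is D E (18); add E.
The 4th edge added is D I.

D-I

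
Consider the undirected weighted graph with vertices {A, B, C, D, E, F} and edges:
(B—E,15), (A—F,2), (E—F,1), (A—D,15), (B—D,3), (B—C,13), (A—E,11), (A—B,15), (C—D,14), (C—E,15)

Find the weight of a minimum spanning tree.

34

Kruskal's algorithm — process edges by increasing weight (ties by edge label):
E—F (1): add — endpoints in different components.
A—F (2): add — endpoints in different components.
B—D (3): add — endpoints in different components.
A—E (11): skip — A and E already connected.
B—C (13): add — endpoints in different components.
C—D (14): skip — C and D already connected.
A—B (15): add — endpoints in different components.
MST edges: E—F, A—F, B—D, B—C, A—B; total weight 1+2+3+13+15 = 34.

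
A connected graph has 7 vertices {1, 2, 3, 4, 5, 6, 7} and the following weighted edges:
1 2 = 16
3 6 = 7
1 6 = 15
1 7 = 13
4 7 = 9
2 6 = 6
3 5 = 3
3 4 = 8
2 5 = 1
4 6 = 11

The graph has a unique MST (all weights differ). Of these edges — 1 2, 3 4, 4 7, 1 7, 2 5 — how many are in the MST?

Kruskal's algorithm — process edges by increasing weight (ties by edge label):
2 5 (1): add. Components now {1} {2,5} {3} {4} {6} {7}
3 5 (3): add. Components now {1} {2,3,5} {4} {6} {7}
2 6 (6): add. Components now {1} {2,3,5,6} {4} {7}
3 6 (7): skip — 3 and 6 already connected.
3 4 (8): add. Components now {1} {2,3,4,5,6} {7}
4 7 (9): add. Components now {1} {2,3,4,5,6,7}
4 6 (11): skip — 4 and 6 already connected.
1 7 (13): add. Components now {1,2,3,4,5,6,7}
MST edge set: {2 5, 3 5, 2 6, 3 4, 4 7, 1 7}.
Of the listed edges, {3 4, 4 7, 1 7, 2 5} are in the MST → 4.

4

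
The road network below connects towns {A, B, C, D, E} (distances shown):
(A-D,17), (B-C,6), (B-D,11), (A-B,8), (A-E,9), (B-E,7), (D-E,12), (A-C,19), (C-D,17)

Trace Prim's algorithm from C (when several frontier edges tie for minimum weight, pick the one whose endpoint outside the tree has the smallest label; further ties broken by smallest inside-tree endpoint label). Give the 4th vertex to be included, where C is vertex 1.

A

Prim, starting at C.
Step 1: frontier [B-C 6, C-D 17, A-C 19] → take B-C (6); add B.
Step 2: frontier [B-E 7, A-B 8, B-D 11, C-D 17, A-C 19] → take B-E (7); add E.
Step 3: frontier [A-B 8, B-D 11, C-D 17, A-C 19, A-E 9, D-E 12] → take A-B (8); add A.
Step 4: frontier [A-D 17, B-D 11, C-D 17, D-E 12] → take B-D (11); add D.
Vertex order: C, B, E, A, D. The 4th vertex is A.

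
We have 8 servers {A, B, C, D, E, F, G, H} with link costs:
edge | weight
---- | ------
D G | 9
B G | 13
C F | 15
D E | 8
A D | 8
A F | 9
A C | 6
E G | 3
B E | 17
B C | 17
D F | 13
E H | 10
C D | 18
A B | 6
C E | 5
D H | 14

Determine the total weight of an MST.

47

Prim's algorithm from C:
Step 1: cheapest edge leaving the tree is C E (5); add E.
Step 2: cheapest edge leaving the tree is E G (3); add G.
Step 3: cheapest edge leaving the tree is A C (6); add A.
Step 4: cheapest edge leaving the tree is A B (6); add B.
Step 5: cheapest edge leaving the tree is A D (8); add D.
Step 6: cheapest edge leaving the tree is A F (9); add F.
Step 7: cheapest edge leaving the tree is E H (10); add H.
MST edges: C E, E G, A C, A B, A D, A F, E H; total weight 5+3+6+6+8+9+10 = 47.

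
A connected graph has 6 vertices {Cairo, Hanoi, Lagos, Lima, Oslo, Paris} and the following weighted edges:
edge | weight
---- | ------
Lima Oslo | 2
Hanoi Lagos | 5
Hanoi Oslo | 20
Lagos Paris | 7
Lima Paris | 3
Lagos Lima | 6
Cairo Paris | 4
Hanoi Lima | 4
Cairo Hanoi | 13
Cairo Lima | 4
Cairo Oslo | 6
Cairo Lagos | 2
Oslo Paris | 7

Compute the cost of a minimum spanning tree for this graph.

Kruskal: consider edges lightest-first.
Cairo Lagos (2): add — endpoints in different components.
Lima Oslo (2): add — endpoints in different components.
Lima Paris (3): add — endpoints in different components.
Cairo Lima (4): add — endpoints in different components.
Cairo Paris (4): skip — Paris and Cairo already connected.
Hanoi Lima (4): add — endpoints in different components.
MST edges: Cairo Lagos, Lima Oslo, Lima Paris, Cairo Lima, Hanoi Lima; total weight 2+2+3+4+4 = 15.

15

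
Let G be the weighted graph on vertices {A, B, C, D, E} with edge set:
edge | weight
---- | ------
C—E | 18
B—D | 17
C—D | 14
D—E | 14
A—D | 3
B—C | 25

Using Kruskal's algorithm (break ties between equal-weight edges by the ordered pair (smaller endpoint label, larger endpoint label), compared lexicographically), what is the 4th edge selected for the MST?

Kruskal's algorithm — process edges by increasing weight (ties by edge label):
A—D (3): add. Components now {A,D} {B} {C} {E}
C—D (14): add. Components now {A,C,D} {B} {E}
D—E (14): add. Components now {A,C,D,E} {B}
B—D (17): add. Components now {A,B,C,D,E}
The 4th edge added is B—D.

B-D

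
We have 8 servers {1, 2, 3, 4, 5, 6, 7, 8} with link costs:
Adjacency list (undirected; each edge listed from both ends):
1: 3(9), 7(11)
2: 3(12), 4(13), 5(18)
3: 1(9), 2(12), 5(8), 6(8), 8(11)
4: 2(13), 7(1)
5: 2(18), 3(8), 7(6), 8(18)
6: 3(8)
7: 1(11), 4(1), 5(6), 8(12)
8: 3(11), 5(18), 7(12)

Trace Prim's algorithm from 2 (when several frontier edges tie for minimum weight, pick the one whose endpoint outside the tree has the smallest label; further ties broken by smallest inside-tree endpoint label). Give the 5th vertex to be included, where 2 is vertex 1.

4

Prim, starting at 2.
Step 1: frontier [2 3 12, 2 4 13, 2 5 18] → take 2 3 (12); add 3.
Step 2: frontier [2 4 13, 2 5 18, 3 5 8, 3 6 8, 1 3 9, 3 8 11] → take 3 5 (8); add 5.
Step 3: frontier [2 4 13, 3 6 8, 1 3 9, 3 8 11, 5 7 6, 5 8 18] → take 5 7 (6); add 7.
Step 4: frontier [2 4 13, 3 6 8, 1 3 9, 3 8 11, 5 8 18, 4 7 1, 1 7 11, 7 8 12] → take 4 7 (1); add 4.
Step 5: frontier [3 6 8, 1 3 9, 3 8 11, 5 8 18, 1 7 11, 7 8 12] → take 3 6 (8); add 6.
Step 6: frontier [1 3 9, 3 8 11, 5 8 18, 1 7 11, 7 8 12] → take 1 3 (9); add 1.
Step 7: frontier [3 8 11, 5 8 18, 7 8 12] → take 3 8 (11); add 8.
Vertex order: 2, 3, 5, 7, 4, 6, 1, 8. The 5th vertex is 4.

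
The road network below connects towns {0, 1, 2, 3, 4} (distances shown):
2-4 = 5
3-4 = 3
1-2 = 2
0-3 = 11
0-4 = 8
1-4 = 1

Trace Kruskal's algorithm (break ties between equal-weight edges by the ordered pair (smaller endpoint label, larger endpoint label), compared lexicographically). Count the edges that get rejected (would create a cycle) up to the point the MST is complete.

Kruskal: consider edges lightest-first.
1-4 (1): add — endpoints in different components.
1-2 (2): add — endpoints in different components.
3-4 (3): add — endpoints in different components.
2-4 (5): skip — 2 and 4 already connected.
0-4 (8): add — endpoints in different components.
Edges rejected before the tree was complete: 1.

1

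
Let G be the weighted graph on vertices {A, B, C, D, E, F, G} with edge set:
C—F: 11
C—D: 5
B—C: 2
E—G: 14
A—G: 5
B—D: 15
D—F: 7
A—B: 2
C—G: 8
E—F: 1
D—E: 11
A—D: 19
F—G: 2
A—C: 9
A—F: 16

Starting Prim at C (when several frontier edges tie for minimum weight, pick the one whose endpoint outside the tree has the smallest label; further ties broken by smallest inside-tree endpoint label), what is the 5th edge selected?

Prim, starting at C.
Step 1: cheapest edge leaving the tree is B—C (2); add B.
Step 2: cheapest edge leaving the tree is A—B (2); add A.
Step 3: cheapest edge leaving the tree is C—D (5); add D.
Step 4: cheapest edge leaving the tree is A—G (5); add G.
Step 5: cheapest edge leaving the tree is F—G (2); add F.
Step 6: cheapest edge leaving the tree is E—F (1); add E.
The 5th edge added is F—G.

F-G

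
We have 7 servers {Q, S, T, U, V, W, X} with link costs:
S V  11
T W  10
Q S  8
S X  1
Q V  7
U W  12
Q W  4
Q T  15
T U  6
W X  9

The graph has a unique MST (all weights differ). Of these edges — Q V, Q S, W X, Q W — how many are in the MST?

Kruskal's algorithm — process edges by increasing weight (ties by edge label):
S X (1): add. Components now {Q} {W} {T} {S,X} {V} {U}
Q W (4): add. Components now {Q,W} {T} {S,X} {V} {U}
T U (6): add. Components now {Q,W} {T,U} {S,X} {V}
Q V (7): add. Components now {Q,V,W} {T,U} {S,X}
Q S (8): add. Components now {Q,S,V,W,X} {T,U}
W X (9): skip — W and X already connected.
T W (10): add. Components now {Q,S,T,U,V,W,X}
MST edge set: {S X, Q W, T U, Q V, Q S, T W}.
Of the listed edges, {Q V, Q S, Q W} are in the MST → 3.

3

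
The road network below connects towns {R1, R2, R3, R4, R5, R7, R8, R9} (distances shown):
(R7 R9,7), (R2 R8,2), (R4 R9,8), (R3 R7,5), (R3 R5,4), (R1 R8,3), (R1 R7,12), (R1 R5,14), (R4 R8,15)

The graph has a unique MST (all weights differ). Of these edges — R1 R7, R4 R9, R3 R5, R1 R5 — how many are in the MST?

Kruskal: consider edges lightest-first.
R2 R8 (2): add — endpoints in different components.
R1 R8 (3): add — endpoints in different components.
R3 R5 (4): add — endpoints in different components.
R3 R7 (5): add — endpoints in different components.
R7 R9 (7): add — endpoints in different components.
R4 R9 (8): add — endpoints in different components.
R1 R7 (12): add — endpoints in different components.
MST edge set: {R2 R8, R1 R8, R3 R5, R3 R7, R7 R9, R4 R9, R1 R7}.
Of the listed edges, {R1 R7, R4 R9, R3 R5} are in the MST → 3.

3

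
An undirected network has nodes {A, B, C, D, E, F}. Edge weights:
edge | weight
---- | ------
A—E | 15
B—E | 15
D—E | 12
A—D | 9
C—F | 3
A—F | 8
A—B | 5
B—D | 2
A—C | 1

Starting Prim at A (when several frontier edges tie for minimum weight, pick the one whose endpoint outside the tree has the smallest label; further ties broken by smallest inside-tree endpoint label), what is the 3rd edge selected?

A-B

Grow the tree from A using Prim:
Step 1: cheapest edge leaving the tree is A—C (1); add C.
Step 2: cheapest edge leaving the tree is C—F (3); add F.
Step 3: cheapest edge leaving the tree is A—B (5); add B.
Step 4: cheapest edge leaving the tree is B—D (2); add D.
Step 5: cheapest edge leaving the tree is D—E (12); add E.
The 3rd edge added is A—B.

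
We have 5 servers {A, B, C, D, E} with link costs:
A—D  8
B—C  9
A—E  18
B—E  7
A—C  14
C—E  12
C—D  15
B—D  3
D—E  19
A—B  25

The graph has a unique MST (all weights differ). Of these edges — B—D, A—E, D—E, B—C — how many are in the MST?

Kruskal's algorithm — process edges by increasing weight (ties by edge label):
B—D (3): add. Components now {A} {B,D} {C} {E}
B—E (7): add. Components now {A} {B,D,E} {C}
A—D (8): add. Components now {A,B,D,E} {C}
B—C (9): add. Components now {A,B,C,D,E}
MST edge set: {B—D, B—E, A—D, B—C}.
Of the listed edges, {B—D, B—C} are in the MST → 2.

2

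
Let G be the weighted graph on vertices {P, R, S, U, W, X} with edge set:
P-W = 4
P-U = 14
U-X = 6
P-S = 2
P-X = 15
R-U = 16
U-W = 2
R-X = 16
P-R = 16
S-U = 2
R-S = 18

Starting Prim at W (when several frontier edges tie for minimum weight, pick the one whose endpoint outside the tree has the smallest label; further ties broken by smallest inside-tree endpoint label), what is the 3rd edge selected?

P-S

Prim, starting at W.
Step 1: cheapest edge leaving the tree is U-W (2); add U.
Step 2: cheapest edge leaving the tree is S-U (2); add S.
Step 3: cheapest edge leaving the tree is P-S (2); add P.
Step 4: cheapest edge leaving the tree is U-X (6); add X.
Step 5: cheapest edge leaving the tree is P-R (16); add R.
The 3rd edge added is P-S.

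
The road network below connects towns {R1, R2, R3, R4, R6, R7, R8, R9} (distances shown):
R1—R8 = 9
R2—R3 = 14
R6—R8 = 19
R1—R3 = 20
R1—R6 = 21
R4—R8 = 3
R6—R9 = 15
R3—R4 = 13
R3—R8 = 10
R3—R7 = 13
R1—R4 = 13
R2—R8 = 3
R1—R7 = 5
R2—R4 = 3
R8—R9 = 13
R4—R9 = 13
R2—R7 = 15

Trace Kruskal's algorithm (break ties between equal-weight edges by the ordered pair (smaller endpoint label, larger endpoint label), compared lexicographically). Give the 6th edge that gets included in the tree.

Sort edges by weight, then run Kruskal:
R2—R4 (3): add — endpoints in different components.
R2—R8 (3): add — endpoints in different components.
R4—R8 (3): skip — R4 and R8 already connected.
R1—R7 (5): add — endpoints in different components.
R1—R8 (9): add — endpoints in different components.
R3—R8 (10): add — endpoints in different components.
R1—R4 (13): skip — R4 and R1 already connected.
R3—R4 (13): skip — R4 and R3 already connected.
R3—R7 (13): skip — R7 and R3 already connected.
R4—R9 (13): add — endpoints in different components.
R8—R9 (13): skip — R8 and R9 already connected.
R2—R3 (14): skip — R2 and R3 already connected.
R2—R7 (15): skip — R7 and R2 already connected.
R6—R9 (15): add — endpoints in different components.
The 6th edge added is R4—R9.

R4-R9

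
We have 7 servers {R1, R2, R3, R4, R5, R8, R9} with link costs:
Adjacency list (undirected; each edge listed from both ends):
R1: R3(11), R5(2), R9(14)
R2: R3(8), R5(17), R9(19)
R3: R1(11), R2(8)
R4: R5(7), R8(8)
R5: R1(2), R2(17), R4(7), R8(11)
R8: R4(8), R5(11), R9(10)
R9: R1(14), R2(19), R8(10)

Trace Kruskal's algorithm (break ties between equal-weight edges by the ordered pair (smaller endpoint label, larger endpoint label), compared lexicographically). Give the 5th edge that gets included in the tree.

Kruskal's algorithm — process edges by increasing weight (ties by edge label):
R1-R5 (2): add — endpoints in different components.
R4-R5 (7): add — endpoints in different components.
R2-R3 (8): add — endpoints in different components.
R4-R8 (8): add — endpoints in different components.
R8-R9 (10): add — endpoints in different components.
R1-R3 (11): add — endpoints in different components.
The 5th edge added is R8-R9.

R8-R9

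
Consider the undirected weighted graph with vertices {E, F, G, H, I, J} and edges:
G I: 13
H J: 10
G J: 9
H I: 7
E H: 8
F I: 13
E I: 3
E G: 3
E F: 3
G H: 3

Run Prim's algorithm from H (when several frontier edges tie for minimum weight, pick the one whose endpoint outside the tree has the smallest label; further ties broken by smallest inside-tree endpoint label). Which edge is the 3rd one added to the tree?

Prim, starting at H.
Step 1: frontier [G H 3, H I 7, E H 8, H J 10] → take G H (3); add G.
Step 2: frontier [E G 3, G J 9, G I 13, H I 7, E H 8, H J 10] → take E G (3); add E.
Step 3: frontier [E F 3, E I 3, G J 9, G I 13, H I 7, H J 10] → take E F (3); add F.
Step 4: frontier [E I 3, F I 13, G J 9, G I 13, H I 7, H J 10] → take E I (3); add I.
Step 5: frontier [G J 9, H J 10] → take G J (9); add J.
The 3rd edge added is E F.

E-F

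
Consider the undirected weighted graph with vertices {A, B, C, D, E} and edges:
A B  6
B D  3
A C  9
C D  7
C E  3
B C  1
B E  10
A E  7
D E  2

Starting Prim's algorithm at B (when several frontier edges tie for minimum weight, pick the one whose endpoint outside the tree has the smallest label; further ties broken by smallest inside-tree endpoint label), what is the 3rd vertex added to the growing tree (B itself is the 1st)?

Grow the tree from B using Prim:
Step 1: cheapest edge leaving the tree is B C (1); add C.
Step 2: cheapest edge leaving the tree is B D (3); add D.
Step 3: cheapest edge leaving the tree is D E (2); add E.
Step 4: cheapest edge leaving the tree is A B (6); add A.
Vertex order: B, C, D, E, A. The 3rd vertex is D.

D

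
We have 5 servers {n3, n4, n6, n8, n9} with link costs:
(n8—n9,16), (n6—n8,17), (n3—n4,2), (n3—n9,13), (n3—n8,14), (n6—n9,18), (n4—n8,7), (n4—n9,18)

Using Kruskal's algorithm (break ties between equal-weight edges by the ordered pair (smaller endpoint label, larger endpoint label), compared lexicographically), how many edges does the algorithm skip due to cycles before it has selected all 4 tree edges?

Sort edges by weight, then run Kruskal:
n3—n4 (2): add. Components now {n9} {n6} {n3,n4} {n8}
n4—n8 (7): add. Components now {n9} {n6} {n3,n4,n8}
n3—n9 (13): add. Components now {n3,n4,n8,n9} {n6}
n3—n8 (14): skip — n3 and n8 already connected.
n8—n9 (16): skip — n9 and n8 already connected.
n6—n8 (17): add. Components now {n3,n4,n6,n8,n9}
Edges rejected before the tree was complete: 2.

2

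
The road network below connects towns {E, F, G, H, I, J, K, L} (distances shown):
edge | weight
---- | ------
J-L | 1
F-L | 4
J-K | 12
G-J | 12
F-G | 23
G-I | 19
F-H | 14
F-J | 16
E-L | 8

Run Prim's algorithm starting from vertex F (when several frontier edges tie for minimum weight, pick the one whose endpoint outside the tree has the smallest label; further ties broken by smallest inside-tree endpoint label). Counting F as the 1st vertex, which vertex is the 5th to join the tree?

G

Prim, starting at F.
Step 1: cheapest edge leaving the tree is F-L (4); add L.
Step 2: cheapest edge leaving the tree is J-L (1); add J.
Step 3: cheapest edge leaving the tree is E-L (8); add E.
Step 4: cheapest edge leaving the tree is G-J (12); add G.
Step 5: cheapest edge leaving the tree is J-K (12); add K.
Step 6: cheapest edge leaving the tree is F-H (14); add H.
Step 7: cheapest edge leaving the tree is G-I (19); add I.
Vertex order: F, L, J, E, G, K, H, I. The 5th vertex is G.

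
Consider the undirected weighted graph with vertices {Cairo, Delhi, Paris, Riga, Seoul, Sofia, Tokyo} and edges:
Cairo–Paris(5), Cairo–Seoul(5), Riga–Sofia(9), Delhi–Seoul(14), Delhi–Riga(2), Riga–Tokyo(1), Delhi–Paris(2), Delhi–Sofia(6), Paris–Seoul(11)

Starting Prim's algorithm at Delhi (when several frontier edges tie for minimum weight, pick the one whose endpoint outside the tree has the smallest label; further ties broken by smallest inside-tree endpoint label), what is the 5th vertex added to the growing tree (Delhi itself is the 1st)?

Cairo

Prim, starting at Delhi.
Step 1: cheapest edge leaving the tree is Delhi–Paris (2); add Paris.
Step 2: cheapest edge leaving the tree is Delhi–Riga (2); add Riga.
Step 3: cheapest edge leaving the tree is Riga–Tokyo (1); add Tokyo.
Step 4: cheapest edge leaving the tree is Cairo–Paris (5); add Cairo.
Step 5: cheapest edge leaving the tree is Cairo–Seoul (5); add Seoul.
Step 6: cheapest edge leaving the tree is Delhi–Sofia (6); add Sofia.
Vertex order: Delhi, Paris, Riga, Tokyo, Cairo, Seoul, Sofia. The 5th vertex is Cairo.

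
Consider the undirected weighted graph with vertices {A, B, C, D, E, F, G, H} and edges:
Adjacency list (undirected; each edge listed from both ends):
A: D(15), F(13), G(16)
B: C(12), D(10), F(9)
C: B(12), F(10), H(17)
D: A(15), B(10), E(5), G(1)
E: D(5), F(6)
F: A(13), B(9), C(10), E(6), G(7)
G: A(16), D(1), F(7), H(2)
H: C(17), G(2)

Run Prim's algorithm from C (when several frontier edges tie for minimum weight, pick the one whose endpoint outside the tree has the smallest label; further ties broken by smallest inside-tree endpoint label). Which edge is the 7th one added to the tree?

A-F

Prim's algorithm from C:
Step 1: frontier [C–F 10, B–C 12, C–H 17] → take C–F (10); add F.
Step 2: frontier [B–C 12, C–H 17, E–F 6, F–G 7, B–F 9, A–F 13] → take E–F (6); add E.
Step 3: frontier [B–C 12, C–H 17, D–E 5, F–G 7, B–F 9, A–F 13] → take D–E (5); add D.
Step 4: frontier [B–C 12, C–H 17, D–G 1, B–D 10, A–D 15, F–G 7, B–F 9, A–F 13] → take D–G (1); add G.
Step 5: frontier [B–C 12, C–H 17, B–D 10, A–D 15, B–F 9, A–F 13, G–H 2, A–G 16] → take G–H (2); add H.
Step 6: frontier [B–C 12, B–D 10, A–D 15, B–F 9, A–F 13, A–G 16] → take B–F (9); add B.
Step 7: frontier [A–D 15, A–F 13, A–G 16] → take A–F (13); add A.
The 7th edge added is A–F.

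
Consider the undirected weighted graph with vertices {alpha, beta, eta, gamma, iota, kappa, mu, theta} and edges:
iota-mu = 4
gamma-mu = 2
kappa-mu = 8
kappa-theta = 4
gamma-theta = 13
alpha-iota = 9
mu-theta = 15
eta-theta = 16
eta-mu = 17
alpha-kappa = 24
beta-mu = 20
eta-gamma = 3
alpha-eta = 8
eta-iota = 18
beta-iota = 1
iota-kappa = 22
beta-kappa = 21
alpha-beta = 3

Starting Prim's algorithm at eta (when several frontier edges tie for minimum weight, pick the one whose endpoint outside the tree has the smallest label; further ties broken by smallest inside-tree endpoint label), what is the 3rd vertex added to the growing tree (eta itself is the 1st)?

mu

Prim's algorithm from eta:
Step 1: cheapest edge leaving the tree is eta-gamma (3); add gamma.
Step 2: cheapest edge leaving the tree is gamma-mu (2); add mu.
Step 3: cheapest edge leaving the tree is iota-mu (4); add iota.
Step 4: cheapest edge leaving the tree is beta-iota (1); add beta.
Step 5: cheapest edge leaving the tree is alpha-beta (3); add alpha.
Step 6: cheapest edge leaving the tree is kappa-mu (8); add kappa.
Step 7: cheapest edge leaving the tree is kappa-theta (4); add theta.
Vertex order: eta, gamma, mu, iota, beta, alpha, kappa, theta. The 3rd vertex is mu.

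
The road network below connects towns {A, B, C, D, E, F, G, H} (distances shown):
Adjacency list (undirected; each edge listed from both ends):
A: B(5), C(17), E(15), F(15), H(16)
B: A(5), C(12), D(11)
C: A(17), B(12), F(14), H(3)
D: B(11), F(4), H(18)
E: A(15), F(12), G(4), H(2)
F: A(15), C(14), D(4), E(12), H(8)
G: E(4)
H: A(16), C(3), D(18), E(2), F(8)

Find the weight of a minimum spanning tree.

37

Kruskal's algorithm — process edges by increasing weight (ties by edge label):
E–H (2): add — endpoints in different components.
C–H (3): add — endpoints in different components.
D–F (4): add — endpoints in different components.
E–G (4): add — endpoints in different components.
A–B (5): add — endpoints in different components.
F–H (8): add — endpoints in different components.
B–D (11): add — endpoints in different components.
MST edges: E–H, C–H, D–F, E–G, A–B, F–H, B–D; total weight 2+3+4+4+5+8+11 = 37.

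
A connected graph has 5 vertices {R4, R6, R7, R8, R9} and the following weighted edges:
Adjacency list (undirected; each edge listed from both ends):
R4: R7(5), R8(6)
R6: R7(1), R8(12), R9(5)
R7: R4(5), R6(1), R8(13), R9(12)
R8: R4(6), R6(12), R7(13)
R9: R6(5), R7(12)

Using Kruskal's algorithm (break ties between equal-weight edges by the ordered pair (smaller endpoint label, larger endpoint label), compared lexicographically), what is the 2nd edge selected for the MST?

Kruskal: consider edges lightest-first.
R6-R7 (1): add. Components now {R6,R7} {R8} {R4} {R9}
R4-R7 (5): add. Components now {R4,R6,R7} {R8} {R9}
R6-R9 (5): add. Components now {R4,R6,R7,R9} {R8}
R4-R8 (6): add. Components now {R4,R6,R7,R8,R9}
The 2nd edge added is R4-R7.

R4-R7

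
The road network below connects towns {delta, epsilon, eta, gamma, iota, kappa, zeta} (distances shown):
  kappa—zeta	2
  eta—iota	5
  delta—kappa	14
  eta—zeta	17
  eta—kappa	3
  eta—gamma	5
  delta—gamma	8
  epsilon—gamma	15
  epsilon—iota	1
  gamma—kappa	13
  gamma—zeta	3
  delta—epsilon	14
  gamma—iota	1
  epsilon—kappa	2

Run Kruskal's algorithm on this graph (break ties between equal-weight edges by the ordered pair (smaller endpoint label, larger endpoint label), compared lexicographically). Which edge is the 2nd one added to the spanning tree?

Kruskal's algorithm — process edges by increasing weight (ties by edge label):
epsilon—iota (1): add — endpoints in different components.
gamma—iota (1): add — endpoints in different components.
epsilon—kappa (2): add — endpoints in different components.
kappa—zeta (2): add — endpoints in different components.
eta—kappa (3): add — endpoints in different components.
gamma—zeta (3): skip — zeta and gamma already connected.
eta—gamma (5): skip — eta and gamma already connected.
eta—iota (5): skip — eta and iota already connected.
delta—gamma (8): add — endpoints in different components.
The 2nd edge added is gamma—iota.

gamma-iota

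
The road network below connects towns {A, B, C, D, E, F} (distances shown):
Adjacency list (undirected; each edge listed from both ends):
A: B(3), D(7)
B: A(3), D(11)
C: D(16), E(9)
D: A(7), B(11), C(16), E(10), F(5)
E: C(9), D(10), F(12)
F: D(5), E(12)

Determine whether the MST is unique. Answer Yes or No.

Sort edges by weight, then run Kruskal:
A—B (3): add — endpoints in different components.
D—F (5): add — endpoints in different components.
A—D (7): add — endpoints in different components.
C—E (9): add — endpoints in different components.
D—E (10): add — endpoints in different components.
Every non-tree edge has weight strictly greater than the heaviest edge on the tree path between its endpoints, so the MST is unique.

Yes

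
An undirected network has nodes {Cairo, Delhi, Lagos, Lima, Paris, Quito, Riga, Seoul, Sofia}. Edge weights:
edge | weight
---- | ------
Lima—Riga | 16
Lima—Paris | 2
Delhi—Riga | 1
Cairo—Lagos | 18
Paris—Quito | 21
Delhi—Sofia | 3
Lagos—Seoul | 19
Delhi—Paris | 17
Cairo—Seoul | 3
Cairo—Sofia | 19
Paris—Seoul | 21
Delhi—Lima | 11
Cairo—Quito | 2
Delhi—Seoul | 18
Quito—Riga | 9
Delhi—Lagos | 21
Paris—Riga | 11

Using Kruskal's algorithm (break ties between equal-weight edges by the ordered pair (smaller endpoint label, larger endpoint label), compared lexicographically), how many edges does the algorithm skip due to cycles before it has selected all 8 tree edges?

Sort edges by weight, then run Kruskal:
Delhi—Riga (1): add — endpoints in different components.
Cairo—Quito (2): add — endpoints in different components.
Lima—Paris (2): add — endpoints in different components.
Cairo—Seoul (3): add — endpoints in different components.
Delhi—Sofia (3): add — endpoints in different components.
Quito—Riga (9): add — endpoints in different components.
Delhi—Lima (11): add — endpoints in different components.
Paris—Riga (11): skip — Riga and Paris already connected.
Lima—Riga (16): skip — Riga and Lima already connected.
Delhi—Paris (17): skip — Delhi and Paris already connected.
Cairo—Lagos (18): add — endpoints in different components.
Edges rejected before the tree was complete: 3.

3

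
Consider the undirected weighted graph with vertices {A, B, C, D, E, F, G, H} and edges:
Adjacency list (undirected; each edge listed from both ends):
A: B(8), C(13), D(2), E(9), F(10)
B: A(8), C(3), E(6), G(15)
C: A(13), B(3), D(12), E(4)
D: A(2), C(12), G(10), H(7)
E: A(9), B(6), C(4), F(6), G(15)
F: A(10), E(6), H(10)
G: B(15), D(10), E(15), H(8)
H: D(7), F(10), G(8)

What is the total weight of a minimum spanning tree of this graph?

38

Prim, starting at G.
Step 1: cheapest edge leaving the tree is G H (8); add H.
Step 2: cheapest edge leaving the tree is D H (7); add D.
Step 3: cheapest edge leaving the tree is A D (2); add A.
Step 4: cheapest edge leaving the tree is A B (8); add B.
Step 5: cheapest edge leaving the tree is B C (3); add C.
Step 6: cheapest edge leaving the tree is C E (4); add E.
Step 7: cheapest edge leaving the tree is E F (6); add F.
MST edges: G H, D H, A D, A B, B C, C E, E F; total weight 8+7+2+8+3+4+6 = 38.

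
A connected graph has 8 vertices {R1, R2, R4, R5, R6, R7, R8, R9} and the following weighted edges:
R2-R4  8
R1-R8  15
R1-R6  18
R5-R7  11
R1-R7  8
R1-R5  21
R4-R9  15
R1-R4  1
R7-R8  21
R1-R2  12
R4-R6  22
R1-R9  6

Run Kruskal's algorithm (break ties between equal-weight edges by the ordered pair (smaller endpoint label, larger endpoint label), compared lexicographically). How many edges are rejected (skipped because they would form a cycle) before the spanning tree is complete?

Sort edges by weight, then run Kruskal:
R1-R4 (1): add — endpoints in different components.
R1-R9 (6): add — endpoints in different components.
R1-R7 (8): add — endpoints in different components.
R2-R4 (8): add — endpoints in different components.
R5-R7 (11): add — endpoints in different components.
R1-R2 (12): skip — R2 and R1 already connected.
R1-R8 (15): add — endpoints in different components.
R4-R9 (15): skip — R9 and R4 already connected.
R1-R6 (18): add — endpoints in different components.
Edges rejected before the tree was complete: 2.

2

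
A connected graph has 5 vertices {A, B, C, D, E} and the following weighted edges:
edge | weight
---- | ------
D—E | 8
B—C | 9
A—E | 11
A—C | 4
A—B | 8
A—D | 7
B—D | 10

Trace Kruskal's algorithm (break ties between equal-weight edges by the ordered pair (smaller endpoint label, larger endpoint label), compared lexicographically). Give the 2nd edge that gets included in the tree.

Kruskal: consider edges lightest-first.
A—C (4): add — endpoints in different components.
A—D (7): add — endpoints in different components.
A—B (8): add — endpoints in different components.
D—E (8): add — endpoints in different components.
The 2nd edge added is A—D.

A-D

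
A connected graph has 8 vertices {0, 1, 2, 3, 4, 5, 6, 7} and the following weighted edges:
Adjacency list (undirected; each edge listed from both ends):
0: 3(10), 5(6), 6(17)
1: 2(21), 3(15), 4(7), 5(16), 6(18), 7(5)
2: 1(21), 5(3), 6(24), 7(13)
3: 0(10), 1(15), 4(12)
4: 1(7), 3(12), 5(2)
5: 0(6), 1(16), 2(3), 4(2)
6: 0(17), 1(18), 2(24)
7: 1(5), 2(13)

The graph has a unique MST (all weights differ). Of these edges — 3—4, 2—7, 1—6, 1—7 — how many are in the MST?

Kruskal: consider edges lightest-first.
4—5 (2): add — endpoints in different components.
2—5 (3): add — endpoints in different components.
1—7 (5): add — endpoints in different components.
0—5 (6): add — endpoints in different components.
1—4 (7): add — endpoints in different components.
0—3 (10): add — endpoints in different components.
3—4 (12): skip — 3 and 4 already connected.
2—7 (13): skip — 2 and 7 already connected.
1—3 (15): skip — 1 and 3 already connected.
1—5 (16): skip — 1 and 5 already connected.
0—6 (17): add — endpoints in different components.
MST edge set: {4—5, 2—5, 1—7, 0—5, 1—4, 0—3, 0—6}.
Of the listed edges, {1—7} are in the MST → 1.

1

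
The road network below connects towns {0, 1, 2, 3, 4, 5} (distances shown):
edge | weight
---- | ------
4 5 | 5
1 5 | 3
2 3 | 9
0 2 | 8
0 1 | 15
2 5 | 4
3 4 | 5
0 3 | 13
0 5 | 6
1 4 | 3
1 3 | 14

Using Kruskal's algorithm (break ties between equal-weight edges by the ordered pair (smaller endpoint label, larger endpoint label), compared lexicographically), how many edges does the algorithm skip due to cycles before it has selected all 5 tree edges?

Sort edges by weight, then run Kruskal:
1 4 (3): add — endpoints in different components.
1 5 (3): add — endpoints in different components.
2 5 (4): add — endpoints in different components.
3 4 (5): add — endpoints in different components.
4 5 (5): skip — 4 and 5 already connected.
0 5 (6): add — endpoints in different components.
Edges rejected before the tree was complete: 1.

1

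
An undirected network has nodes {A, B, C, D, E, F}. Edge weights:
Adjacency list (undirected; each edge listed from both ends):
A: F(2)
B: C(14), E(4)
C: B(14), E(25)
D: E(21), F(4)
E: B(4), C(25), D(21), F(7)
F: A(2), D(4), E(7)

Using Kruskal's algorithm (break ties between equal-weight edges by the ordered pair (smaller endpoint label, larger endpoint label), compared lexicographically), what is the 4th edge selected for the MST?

E-F

Sort edges by weight, then run Kruskal:
A–F (2): add. Components now {A,F} {B} {C} {D} {E}
B–E (4): add. Components now {A,F} {B,E} {C} {D}
D–F (4): add. Components now {A,D,F} {B,E} {C}
E–F (7): add. Components now {A,B,D,E,F} {C}
B–C (14): add. Components now {A,B,C,D,E,F}
The 4th edge added is E–F.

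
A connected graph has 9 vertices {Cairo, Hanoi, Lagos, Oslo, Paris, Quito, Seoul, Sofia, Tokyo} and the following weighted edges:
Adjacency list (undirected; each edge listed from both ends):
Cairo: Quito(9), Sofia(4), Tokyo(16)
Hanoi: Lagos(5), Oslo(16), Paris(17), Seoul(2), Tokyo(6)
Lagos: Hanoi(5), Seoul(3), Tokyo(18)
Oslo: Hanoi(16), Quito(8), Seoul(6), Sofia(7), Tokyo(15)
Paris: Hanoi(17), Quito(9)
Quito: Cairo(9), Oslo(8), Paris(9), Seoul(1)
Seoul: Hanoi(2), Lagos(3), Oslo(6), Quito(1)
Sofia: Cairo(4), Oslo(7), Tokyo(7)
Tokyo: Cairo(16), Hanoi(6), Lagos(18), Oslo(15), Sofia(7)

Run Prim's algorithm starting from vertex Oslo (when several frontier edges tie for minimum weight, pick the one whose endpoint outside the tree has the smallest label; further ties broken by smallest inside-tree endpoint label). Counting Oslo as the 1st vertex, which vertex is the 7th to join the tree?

Sofia

Prim, starting at Oslo.
Step 1: cheapest edge leaving the tree is Oslo—Seoul (6); add Seoul.
Step 2: cheapest edge leaving the tree is Quito—Seoul (1); add Quito.
Step 3: cheapest edge leaving the tree is Hanoi—Seoul (2); add Hanoi.
Step 4: cheapest edge leaving the tree is Lagos—Seoul (3); add Lagos.
Step 5: cheapest edge leaving the tree is Hanoi—Tokyo (6); add Tokyo.
Step 6: cheapest edge leaving the tree is Oslo—Sofia (7); add Sofia.
Step 7: cheapest edge leaving the tree is Cairo—Sofia (4); add Cairo.
Step 8: cheapest edge leaving the tree is Paris—Quito (9); add Paris.
Vertex order: Oslo, Seoul, Quito, Hanoi, Lagos, Tokyo, Sofia, Cairo, Paris. The 7th vertex is Sofia.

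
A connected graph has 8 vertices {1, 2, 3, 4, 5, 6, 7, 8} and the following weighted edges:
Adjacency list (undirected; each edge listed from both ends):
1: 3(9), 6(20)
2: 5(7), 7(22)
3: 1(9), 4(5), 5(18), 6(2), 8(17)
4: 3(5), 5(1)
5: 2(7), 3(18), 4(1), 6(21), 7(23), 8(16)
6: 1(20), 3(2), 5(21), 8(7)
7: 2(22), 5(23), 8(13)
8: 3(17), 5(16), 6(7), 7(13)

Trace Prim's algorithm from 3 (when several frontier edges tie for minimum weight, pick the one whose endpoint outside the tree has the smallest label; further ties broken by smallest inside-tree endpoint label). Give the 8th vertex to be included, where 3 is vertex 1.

Prim's algorithm from 3:
Step 1: cheapest edge leaving the tree is 3–6 (2); add 6.
Step 2: cheapest edge leaving the tree is 3–4 (5); add 4.
Step 3: cheapest edge leaving the tree is 4–5 (1); add 5.
Step 4: cheapest edge leaving the tree is 2–5 (7); add 2.
Step 5: cheapest edge leaving the tree is 6–8 (7); add 8.
Step 6: cheapest edge leaving the tree is 1–3 (9); add 1.
Step 7: cheapest edge leaving the tree is 7–8 (13); add 7.
Vertex order: 3, 6, 4, 5, 2, 8, 1, 7. The 8th vertex is 7.

7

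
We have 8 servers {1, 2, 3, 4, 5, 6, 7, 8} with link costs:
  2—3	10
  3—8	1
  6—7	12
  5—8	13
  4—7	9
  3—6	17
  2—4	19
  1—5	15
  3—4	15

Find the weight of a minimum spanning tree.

Kruskal's algorithm — process edges by increasing weight (ties by edge label):
3—8 (1): add — endpoints in different components.
4—7 (9): add — endpoints in different components.
2—3 (10): add — endpoints in different components.
6—7 (12): add — endpoints in different components.
5—8 (13): add — endpoints in different components.
1—5 (15): add — endpoints in different components.
3—4 (15): add — endpoints in different components.
MST edges: 3—8, 4—7, 2—3, 6—7, 5—8, 1—5, 3—4; total weight 1+9+10+12+13+15+15 = 75.

75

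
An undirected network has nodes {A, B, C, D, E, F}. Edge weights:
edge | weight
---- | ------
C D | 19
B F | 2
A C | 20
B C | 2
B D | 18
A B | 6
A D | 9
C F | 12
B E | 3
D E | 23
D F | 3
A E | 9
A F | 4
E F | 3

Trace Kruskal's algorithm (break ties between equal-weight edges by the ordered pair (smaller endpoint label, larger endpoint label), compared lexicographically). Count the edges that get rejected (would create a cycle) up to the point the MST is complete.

Sort edges by weight, then run Kruskal:
B C (2): add — endpoints in different components.
B F (2): add — endpoints in different components.
B E (3): add — endpoints in different components.
D F (3): add — endpoints in different components.
E F (3): skip — E and F already connected.
A F (4): add — endpoints in different components.
Edges rejected before the tree was complete: 1.

1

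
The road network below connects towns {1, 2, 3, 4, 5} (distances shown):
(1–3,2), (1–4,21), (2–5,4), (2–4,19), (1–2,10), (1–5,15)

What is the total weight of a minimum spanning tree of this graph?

Kruskal's algorithm — process edges by increasing weight (ties by edge label):
1–3 (2): add — endpoints in different components.
2–5 (4): add — endpoints in different components.
1–2 (10): add — endpoints in different components.
1–5 (15): skip — 1 and 5 already connected.
2–4 (19): add — endpoints in different components.
MST edges: 1–3, 2–5, 1–2, 2–4; total weight 2+4+10+19 = 35.

35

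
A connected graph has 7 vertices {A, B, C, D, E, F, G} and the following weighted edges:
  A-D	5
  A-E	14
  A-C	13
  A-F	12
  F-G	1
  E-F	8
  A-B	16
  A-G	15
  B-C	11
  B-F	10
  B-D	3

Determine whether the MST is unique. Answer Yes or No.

Kruskal's algorithm — process edges by increasing weight (ties by edge label):
F-G (1): add. Components now {A} {B} {C} {D} {E} {F,G}
B-D (3): add. Components now {A} {B,D} {C} {E} {F,G}
A-D (5): add. Components now {A,B,D} {C} {E} {F,G}
E-F (8): add. Components now {A,B,D} {C} {E,F,G}
B-F (10): add. Components now {A,B,D,E,F,G} {C}
B-C (11): add. Components now {A,B,C,D,E,F,G}
Every non-tree edge has weight strictly greater than the heaviest edge on the tree path between its endpoints, so the MST is unique.

Yes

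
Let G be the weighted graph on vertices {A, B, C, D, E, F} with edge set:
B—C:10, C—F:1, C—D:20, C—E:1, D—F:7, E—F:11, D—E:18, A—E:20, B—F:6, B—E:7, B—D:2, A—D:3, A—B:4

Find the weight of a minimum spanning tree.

13

Prim's algorithm from B:
Step 1: frontier [B—D 2, A—B 4, B—F 6, B—E 7, B—C 10] → take B—D (2); add D.
Step 2: frontier [A—B 4, B—F 6, B—E 7, B—C 10, A—D 3, D—F 7, D—E 18, C—D 20] → take A—D (3); add A.
Step 3: frontier [A—E 20, B—F 6, B—E 7, B—C 10, D—F 7, D—E 18, C—D 20] → take B—F (6); add F.
Step 4: frontier [A—E 20, B—E 7, B—C 10, D—E 18, C—D 20, C—F 1, E—F 11] → take C—F (1); add C.
Step 5: frontier [A—E 20, B—E 7, C—E 1, D—E 18, E—F 11] → take C—E (1); add E.
MST edges: B—D, A—D, B—F, C—F, C—E; total weight 2+3+6+1+1 = 13.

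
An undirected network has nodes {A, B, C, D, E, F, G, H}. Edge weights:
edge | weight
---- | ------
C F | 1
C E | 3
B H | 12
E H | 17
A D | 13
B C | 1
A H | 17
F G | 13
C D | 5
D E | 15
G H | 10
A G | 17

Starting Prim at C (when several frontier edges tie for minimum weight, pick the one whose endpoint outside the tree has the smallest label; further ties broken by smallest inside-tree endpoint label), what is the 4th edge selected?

Prim's algorithm from C:
Step 1: frontier [B C 1, C F 1, C E 3, C D 5] → take B C (1); add B.
Step 2: frontier [B H 12, C F 1, C E 3, C D 5] → take C F (1); add F.
Step 3: frontier [B H 12, C E 3, C D 5, F G 13] → take C E (3); add E.
Step 4: frontier [B H 12, C D 5, D E 15, E H 17, F G 13] → take C D (5); add D.
Step 5: frontier [B H 12, A D 13, E H 17, F G 13] → take B H (12); add H.
Step 6: frontier [A D 13, F G 13, G H 10, A H 17] → take G H (10); add G.
Step 7: frontier [A D 13, A G 17, A H 17] → take A D (13); add A.
The 4th edge added is C D.

C-D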